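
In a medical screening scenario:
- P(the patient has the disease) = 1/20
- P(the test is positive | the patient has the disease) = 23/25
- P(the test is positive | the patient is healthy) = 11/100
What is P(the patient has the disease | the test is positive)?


Using Bayes' theorem:
P(A|B) = P(B|A)·P(A) / P(B)

P(the test is positive) = 23/25 × 1/20 + 11/100 × 19/20
= 23/500 + 209/2000 = 301/2000

P(the patient has the disease|the test is positive) = (23/500) / (301/2000) = 92/301

P(the patient has the disease|the test is positive) = 92/301 ≈ 30.56%


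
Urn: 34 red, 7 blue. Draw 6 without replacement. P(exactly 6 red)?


Hypergeometric: C(34,6)×C(7,0)/C(41,6)
= 1344904×1/4496388 = 336226/1124097

P(X=6) = 336226/1124097 ≈ 29.91%


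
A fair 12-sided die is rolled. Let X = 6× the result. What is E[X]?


E[die] = (1+12)/2 = 13/2
E[X] = 6 × 13/2 = 39

E[X] = 39


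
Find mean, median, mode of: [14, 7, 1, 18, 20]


Sorted: [1, 7, 14, 18, 20]
Mean = 60/5 = 12
Median = 14
Freq: {14: 1, 7: 1, 1: 1, 18: 1, 20: 1}
Mode: No mode

Mean=12, Median=14, Mode=No mode


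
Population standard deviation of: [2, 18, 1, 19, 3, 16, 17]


Mean = 76/7
  (2-76/7)²=3844/49
  (18-76/7)²=2500/49
  (1-76/7)²=4761/49
  (19-76/7)²=3249/49
  (3-76/7)²=3025/49
  (16-76/7)²=1296/49
  (17-76/7)²=1849/49
Σ(x-μ)² = 2932/7
σ² = (2932/7)/7 = 2932/49

σ = √(2932/49) ≈ 7.7354


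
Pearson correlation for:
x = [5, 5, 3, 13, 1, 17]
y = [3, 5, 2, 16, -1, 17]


n=6, Σx=44, Σy=42, Σxy=542, Σx²=518, Σy²=584
r = (6×542 - 44×42)/√((6×518 - 44²)(6×584 - 42²))
= 1404/√(1172×1740) = 1404/√2039280 ≈ 1404/1428.0336 ≈ 0.9832

r ≈ 0.9832


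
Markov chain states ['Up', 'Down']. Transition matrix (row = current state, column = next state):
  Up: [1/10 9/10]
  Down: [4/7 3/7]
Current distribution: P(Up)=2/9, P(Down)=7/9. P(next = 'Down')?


P(next=Down) = Σᵢ P(now=i)×P(i→Down)
= 2/9×9/10 + 7/9×3/7
= 1/5 + 1/3 = 8/15

P = 8/15 ≈ 0.5333


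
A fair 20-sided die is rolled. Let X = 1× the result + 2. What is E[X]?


E[die] = (1+20)/2 = 21/2
E[X] = 1×21/2 + 2 = 25/2

E[X] = 25/2


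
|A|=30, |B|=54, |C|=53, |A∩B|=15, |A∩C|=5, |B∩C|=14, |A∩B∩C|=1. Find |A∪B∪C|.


|A∪B∪C| = 30+54+53-15-5-14+1 = 104

|A∪B∪C| = 104


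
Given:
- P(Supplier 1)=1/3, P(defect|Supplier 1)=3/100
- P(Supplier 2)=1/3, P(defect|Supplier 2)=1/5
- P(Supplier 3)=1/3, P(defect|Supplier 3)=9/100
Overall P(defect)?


P(B) = Σ P(B|Aᵢ)×P(Aᵢ)
  3/100×1/3 = 1/100
  1/5×1/3 = 1/15
  9/100×1/3 = 3/100
Sum = 8/75

P(defect) = 8/75 ≈ 10.67%


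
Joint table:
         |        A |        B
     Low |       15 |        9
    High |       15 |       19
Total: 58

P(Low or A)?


P(Low∨A) = P(Low) + P(A) - P(Low∧A)
= (24 + 30 - 15)/58 = 39/58

P = 39/58 ≈ 67.24%


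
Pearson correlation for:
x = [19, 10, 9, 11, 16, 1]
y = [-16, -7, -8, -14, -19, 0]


n=6, Σx=66, Σy=-64, Σxy=-904, Σx²=920, Σy²=926
r = (6×(-904) - 66×(-64))/√((6×920 - 66²)(6×926 - (-64)²))
= -1200/√(1164×1460) = -1200/√1699440 ≈ -1200/1303.6257 ≈ -0.9205

r ≈ -0.9205


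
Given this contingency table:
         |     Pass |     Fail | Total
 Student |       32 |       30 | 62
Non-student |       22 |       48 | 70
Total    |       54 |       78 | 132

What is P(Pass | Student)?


P(Pass | Student) = 32/(32+30) = 32/62 = 16/31

P(Pass|Student) = 16/31 ≈ 51.61%


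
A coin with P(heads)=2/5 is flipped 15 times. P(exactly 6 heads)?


Binomial: P(X=6) = C(15,6)×p^6×(1-p)^9
= 5005 × 64/15625 × 19683/1953125 = 1260971712/6103515625

P(X=6) = 1260971712/6103515625 ≈ 20.66%


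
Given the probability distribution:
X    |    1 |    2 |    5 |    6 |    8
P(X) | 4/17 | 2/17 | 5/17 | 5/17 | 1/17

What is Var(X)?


E[X] = 71/17
E[X²] = 381/17
Var(X) = E[X²] - (E[X])² = 381/17 - 5041/289 = 1436/289

Var(X) = 1436/289 ≈ 4.9689


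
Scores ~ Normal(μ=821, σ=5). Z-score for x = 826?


z = (x - μ)/σ = (826 - 821)/5 = 1.0

z = 1.0


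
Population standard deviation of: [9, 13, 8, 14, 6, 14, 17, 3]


Mean = 84/8 = 21/2
  (9-21/2)²=9/4
  (13-21/2)²=25/4
  (8-21/2)²=25/4
  (14-21/2)²=49/4
  (6-21/2)²=81/4
  (14-21/2)²=49/4
  (17-21/2)²=169/4
  (3-21/2)²=225/4
Σ(x-μ)² = 158
σ² = 158/8 = 79/4

σ = √(79/4) ≈ 4.4441


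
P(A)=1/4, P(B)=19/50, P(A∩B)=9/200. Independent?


P(A)×P(B) = 19/200
P(A∩B) = 9/200
Not equal → NOT independent

No, not independent


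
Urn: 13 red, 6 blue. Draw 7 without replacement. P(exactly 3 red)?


Hypergeometric: C(13,3)×C(6,4)/C(19,7)
= 286×15/50388 = 55/646

P(X=3) = 55/646 ≈ 8.51%


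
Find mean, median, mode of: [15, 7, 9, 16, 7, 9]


Sorted: [7, 7, 9, 9, 15, 16]
Mean = 63/6 = 21/2
Median = 9
Freq: {15: 1, 7: 2, 9: 2, 16: 1}
Mode: [7, 9]

Mean=21/2, Median=9, Mode=[7, 9]


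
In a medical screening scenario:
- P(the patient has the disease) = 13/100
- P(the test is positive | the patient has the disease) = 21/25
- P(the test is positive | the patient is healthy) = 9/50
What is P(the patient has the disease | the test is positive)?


Using Bayes' theorem:
P(A|B) = P(B|A)·P(A) / P(B)

P(the test is positive) = 21/25 × 13/100 + 9/50 × 87/100
= 273/2500 + 783/5000 = 1329/5000

P(the patient has the disease|the test is positive) = (273/2500) / (1329/5000) = 182/443

P(the patient has the disease|the test is positive) = 182/443 ≈ 41.08%


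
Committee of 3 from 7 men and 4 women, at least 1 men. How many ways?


Count by #men:
  1M,2W: C(7,1)×C(4,2)=42
  2M,1W: C(7,2)×C(4,1)=84
  3M,0W: C(7,3)×C(4,0)=35
Total = 161

161


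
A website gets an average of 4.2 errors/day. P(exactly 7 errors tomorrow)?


Poisson(λ=4.2): P(X=7) = e^(-λ)×λ^k/k!
= e^(-4.2) × 4.2^7 / 7!
≈ 0.01499557682 × 23053.9333248 / 5040 ≈ 0.068593

P(X=7) ≈ 0.068593 ≈ 6.86%


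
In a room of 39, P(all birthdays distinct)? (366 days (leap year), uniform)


P(all different) = Π(366-i)/366 for i=0..38
= (366/366)×(365/366)×...×(328/366)
= 0.122510

P ≈ 0.1225 ≈ 12.25%


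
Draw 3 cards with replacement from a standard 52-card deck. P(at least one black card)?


P(not a black card) = 26/52 = 1/2
P(none in 3 draws) = (1/2)^3 = 1/8
P(≥1 black card) = 1 - 1/8 = 7/8

P = 7/8 ≈ 87.50%


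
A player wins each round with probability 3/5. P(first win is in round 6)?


Geometric: P(X=6) = (1-p)^(k-1)×p = (2/5)^5×3/5 = 96/15625

P(X=6) = 96/15625 ≈ 0.61%


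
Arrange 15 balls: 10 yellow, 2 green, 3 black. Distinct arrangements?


15!/(10!×2!×3!) = 30030

30030


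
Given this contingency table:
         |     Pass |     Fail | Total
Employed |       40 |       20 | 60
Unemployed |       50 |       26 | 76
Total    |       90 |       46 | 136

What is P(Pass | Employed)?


P(Pass | Employed) = 40/(40+20) = 40/60 = 2/3

P(Pass|Employed) = 2/3 ≈ 66.67%


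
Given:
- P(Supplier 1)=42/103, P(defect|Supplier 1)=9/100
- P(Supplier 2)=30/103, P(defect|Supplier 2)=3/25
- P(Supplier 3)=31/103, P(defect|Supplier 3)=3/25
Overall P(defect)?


P(B) = Σ P(B|Aᵢ)×P(Aᵢ)
  9/100×42/103 = 189/5150
  3/25×30/103 = 18/515
  3/25×31/103 = 93/2575
Sum = 111/1030

P(defect) = 111/1030 ≈ 10.78%


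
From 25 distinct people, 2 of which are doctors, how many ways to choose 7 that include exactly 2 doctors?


Choose 2 of the 2 doctors and 5 of the other 23 people:
C(2,2)×C(23,5) = 1×33649 = 33649

33649


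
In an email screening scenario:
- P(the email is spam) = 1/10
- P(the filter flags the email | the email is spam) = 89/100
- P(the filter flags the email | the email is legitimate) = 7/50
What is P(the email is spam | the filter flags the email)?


Using Bayes' theorem:
P(A|B) = P(B|A)·P(A) / P(B)

P(the filter flags the email) = 89/100 × 1/10 + 7/50 × 9/10
= 89/1000 + 63/500 = 43/200

P(the email is spam|the filter flags the email) = (89/1000) / (43/200) = 89/215

P(the email is spam|the filter flags the email) = 89/215 ≈ 41.40%


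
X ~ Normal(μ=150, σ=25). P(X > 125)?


z = (125-150)/25 = -1.0
P(X > 125) = 1 - P(Z ≤ -1.0) = 1 - 0.1587 = 0.8413

P(X > 125) ≈ 0.8413


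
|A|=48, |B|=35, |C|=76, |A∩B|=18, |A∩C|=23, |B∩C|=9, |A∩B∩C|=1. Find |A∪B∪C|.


|A∪B∪C| = 48+35+76-18-23-9+1 = 110

|A∪B∪C| = 110


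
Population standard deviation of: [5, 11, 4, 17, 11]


Mean = 48/5
  (5-48/5)²=529/25
  (11-48/5)²=49/25
  (4-48/5)²=784/25
  (17-48/5)²=1369/25
  (11-48/5)²=49/25
Σ(x-μ)² = 556/5
σ² = (556/5)/5 = 556/25

σ = √(556/25) ≈ 4.7159


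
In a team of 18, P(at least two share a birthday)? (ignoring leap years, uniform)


P(all different) = Π(365-i)/365 for i=0..17
= 0.653089
P(match) = 1 - 0.653089 = 0.346911

P ≈ 0.3469 ≈ 34.69%


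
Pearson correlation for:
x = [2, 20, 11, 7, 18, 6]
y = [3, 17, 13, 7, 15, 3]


n=6, Σx=64, Σy=58, Σxy=826, Σx²=934, Σy²=750
r = (6×826 - 64×58)/√((6×934 - 64²)(6×750 - 58²))
= 1244/√(1508×1136) = 1244/√1713088 ≈ 1244/1308.8499 ≈ 0.9505

r ≈ 0.9505


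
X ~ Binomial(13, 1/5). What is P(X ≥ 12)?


P(X ≥ 12) = Σ P(X=i) for i=12..13
P(X=12) = 52/1220703125
P(X=13) = 1/1220703125
Sum = 53/1220703125

P(X ≥ 12) = 53/1220703125 ≈ 0.00%


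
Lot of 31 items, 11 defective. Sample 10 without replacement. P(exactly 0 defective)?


Hypergeometric: C(11,0)×C(20,10)/C(31,10)
= 1×184756/44352165 = 1292/310155

P(X=0) = 1292/310155 ≈ 0.42%


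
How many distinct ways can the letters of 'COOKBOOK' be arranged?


Letters: 8, freq: {'C': 1, 'O': 4, 'K': 2, 'B': 1}
8!/(1!×4!×2!×1!) = 40320/48 = 840

840


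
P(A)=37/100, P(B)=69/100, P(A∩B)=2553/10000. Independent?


P(A)×P(B) = 2553/10000
P(A∩B) = 2553/10000
Equal ✓ → Independent

Yes, independent


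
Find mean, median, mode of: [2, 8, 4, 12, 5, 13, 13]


Sorted: [2, 4, 5, 8, 12, 13, 13]
Mean = 57/7
Median = 8
Freq: {2: 1, 8: 1, 4: 1, 12: 1, 5: 1, 13: 2}
Mode: [13]

Mean=57/7, Median=8, Mode=13


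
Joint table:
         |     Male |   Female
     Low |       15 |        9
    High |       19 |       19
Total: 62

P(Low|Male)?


P(Low|Male) = 15/(15+19) = 15/34

P = 15/34 ≈ 44.12%


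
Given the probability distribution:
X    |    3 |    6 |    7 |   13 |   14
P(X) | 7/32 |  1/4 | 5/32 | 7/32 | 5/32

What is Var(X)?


E[X] = 265/32
E[X²] = 2759/32
Var(X) = E[X²] - (E[X])² = 2759/32 - 70225/1024 = 18063/1024

Var(X) = 18063/1024 ≈ 17.6396


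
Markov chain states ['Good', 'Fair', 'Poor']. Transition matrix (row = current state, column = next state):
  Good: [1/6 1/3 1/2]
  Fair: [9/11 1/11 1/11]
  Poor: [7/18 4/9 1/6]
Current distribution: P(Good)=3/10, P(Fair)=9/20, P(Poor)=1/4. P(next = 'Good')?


P(next=Good) = Σᵢ P(now=i)×P(i→Good)
= 3/10×1/6 + 9/20×9/11 + 1/4×7/18
= 1/20 + 81/220 + 7/72 = 2041/3960

P = 2041/3960 ≈ 0.5154


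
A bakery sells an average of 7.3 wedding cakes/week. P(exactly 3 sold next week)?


Poisson(λ=7.3): P(X=3) = e^(-λ)×λ^k/k!
= e^(-7.3) × 7.3^3 / 3!
≈ 0.0006755387752 × 389.017 / 6 ≈ 0.043799

P(X=3) ≈ 0.043799 ≈ 4.38%


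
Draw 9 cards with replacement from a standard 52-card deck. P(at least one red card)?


P(not a red card) = 26/52 = 1/2
P(none in 9 draws) = (1/2)^9 = 1/512
P(≥1 red card) = 1 - 1/512 = 511/512

P = 511/512 ≈ 99.80%


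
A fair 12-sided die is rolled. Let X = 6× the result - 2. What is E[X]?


E[die] = (1+12)/2 = 13/2
E[X] = 6×13/2 - 2 = 37

E[X] = 37


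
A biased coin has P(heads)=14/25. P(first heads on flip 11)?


Geometric: P(X=11) = (1-p)^(k-1)×p = (11/25)^10×14/25 = 363123944414/2384185791015625

P(X=11) = 363123944414/2384185791015625 ≈ 0.02%


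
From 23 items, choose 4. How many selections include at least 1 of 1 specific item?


Complement: C(23,4) - C(22,4) = 8855 - 7315 = 1540

1540


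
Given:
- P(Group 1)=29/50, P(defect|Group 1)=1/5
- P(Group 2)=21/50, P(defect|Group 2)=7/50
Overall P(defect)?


P(B) = Σ P(B|Aᵢ)×P(Aᵢ)
  1/5×29/50 = 29/250
  7/50×21/50 = 147/2500
Sum = 437/2500

P(defect) = 437/2500 ≈ 17.48%


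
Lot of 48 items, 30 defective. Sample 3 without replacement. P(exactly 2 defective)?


Hypergeometric: C(30,2)×C(18,1)/C(48,3)
= 435×18/17296 = 3915/8648

P(X=2) = 3915/8648 ≈ 45.27%


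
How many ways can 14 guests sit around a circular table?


Circular arrangements of 14 distinct objects: fix one position to break rotational symmetry.
(n-1)! = 13! = 6227020800

6227020800


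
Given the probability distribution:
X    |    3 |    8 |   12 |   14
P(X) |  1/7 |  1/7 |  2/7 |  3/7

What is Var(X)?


E[X] = 11
E[X²] = 949/7
Var(X) = E[X²] - (E[X])² = 949/7 - 121 = 102/7

Var(X) = 102/7 ≈ 14.5714


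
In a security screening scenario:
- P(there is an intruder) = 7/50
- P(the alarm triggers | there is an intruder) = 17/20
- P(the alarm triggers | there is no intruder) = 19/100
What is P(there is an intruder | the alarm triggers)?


Using Bayes' theorem:
P(A|B) = P(B|A)·P(A) / P(B)

P(the alarm triggers) = 17/20 × 7/50 + 19/100 × 43/50
= 119/1000 + 817/5000 = 353/1250

P(there is an intruder|the alarm triggers) = (119/1000) / (353/1250) = 595/1412

P(there is an intruder|the alarm triggers) = 595/1412 ≈ 42.14%


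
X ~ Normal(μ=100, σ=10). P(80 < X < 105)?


z₁=(80-100)/10=-2.0, z₂=(105-100)/10=0.5
P = Φ(0.5) - Φ(-2.0) = 0.691462 - 0.022750 = 0.668712 ≈ 0.6687

P(80 < X < 105) ≈ 0.6687


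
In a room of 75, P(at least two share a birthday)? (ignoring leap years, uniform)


P(all different) = Π(365-i)/365 for i=0..74
= 0.000280
P(match) = 1 - 0.000280 = 0.999720

P ≈ 0.9997 ≈ 99.97%


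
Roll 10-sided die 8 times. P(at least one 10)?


P(no 10)^8 = (9/10)^8 = 43046721/100000000
P(≥1) = 1 - 43046721/100000000 = 56953279/100000000

P = 56953279/100000000 ≈ 56.95%


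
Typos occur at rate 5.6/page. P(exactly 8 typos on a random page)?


Poisson(λ=5.6): P(X=8) = e^(-λ)×λ^k/k!
= e^(-5.6) × 5.6^8 / 8!
≈ 0.003697863716 × 967173.11574 / 40320 ≈ 0.088702

P(X=8) ≈ 0.088702 ≈ 8.87%


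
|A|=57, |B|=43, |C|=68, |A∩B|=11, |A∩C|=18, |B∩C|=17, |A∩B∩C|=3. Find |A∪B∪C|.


|A∪B∪C| = 57+43+68-11-18-17+3 = 125

|A∪B∪C| = 125


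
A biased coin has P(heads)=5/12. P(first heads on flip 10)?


Geometric: P(X=10) = (1-p)^(k-1)×p = (7/12)^9×5/12 = 201768035/61917364224

P(X=10) = 201768035/61917364224 ≈ 0.33%


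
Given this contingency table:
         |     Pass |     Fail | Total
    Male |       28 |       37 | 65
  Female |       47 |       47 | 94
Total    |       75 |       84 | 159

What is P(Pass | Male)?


P(Pass | Male) = 28/(28+37) = 28/65

P(Pass|Male) = 28/65 ≈ 43.08%


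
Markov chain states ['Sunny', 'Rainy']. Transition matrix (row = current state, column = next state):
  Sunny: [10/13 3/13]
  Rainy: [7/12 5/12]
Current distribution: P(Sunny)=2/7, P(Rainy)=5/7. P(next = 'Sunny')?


P(next=Sunny) = Σᵢ P(now=i)×P(i→Sunny)
= 2/7×10/13 + 5/7×7/12
= 20/91 + 5/12 = 695/1092

P = 695/1092 ≈ 0.6364


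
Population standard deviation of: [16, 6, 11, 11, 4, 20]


Mean = 68/6 = 34/3
  (16-34/3)²=196/9
  (6-34/3)²=256/9
  (11-34/3)²=1/9
  (11-34/3)²=1/9
  (4-34/3)²=484/9
  (20-34/3)²=676/9
Σ(x-μ)² = 538/3
σ² = (538/3)/6 = 269/9

σ = √(269/9) ≈ 5.4671


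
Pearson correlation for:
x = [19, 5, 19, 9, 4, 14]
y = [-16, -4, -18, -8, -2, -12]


n=6, Σx=70, Σy=-60, Σxy=-914, Σx²=1040, Σy²=808
r = (6×(-914) - 70×(-60))/√((6×1040 - 70²)(6×808 - (-60)²))
= -1284/√(1340×1248) = -1284/√1672320 ≈ -1284/1293.1821 ≈ -0.9929

r ≈ -0.9929


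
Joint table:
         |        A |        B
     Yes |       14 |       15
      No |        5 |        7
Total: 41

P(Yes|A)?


P(Yes|A) = 14/(14+5) = 14/19

P = 14/19 ≈ 73.68%


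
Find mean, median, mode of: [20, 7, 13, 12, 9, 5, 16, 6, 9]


Sorted: [5, 6, 7, 9, 9, 12, 13, 16, 20]
Mean = 97/9
Median = 9
Freq: {20: 1, 7: 1, 13: 1, 12: 1, 9: 2, 5: 1, 16: 1, 6: 1}
Mode: [9]

Mean=97/9, Median=9, Mode=9


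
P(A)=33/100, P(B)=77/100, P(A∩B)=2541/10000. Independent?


P(A)×P(B) = 2541/10000
P(A∩B) = 2541/10000
Equal ✓ → Independent

Yes, independent


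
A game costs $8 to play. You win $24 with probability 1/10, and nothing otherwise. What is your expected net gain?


E[gain] = (24-8)×1/10 + (-8)×9/10
= 8/5 - 36/5 = -28/5

Expected net gain = $-28/5 ≈ $-5.60


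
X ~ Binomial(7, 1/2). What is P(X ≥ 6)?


P(X ≥ 6) = Σ P(X=i) for i=6..7
P(X=6) = 7/128
P(X=7) = 1/128
Sum = 1/16

P(X ≥ 6) = 1/16 ≈ 6.25%


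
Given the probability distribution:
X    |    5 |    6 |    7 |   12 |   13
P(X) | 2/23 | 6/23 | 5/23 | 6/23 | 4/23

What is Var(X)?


E[X] = 205/23
E[X²] = 2051/23
Var(X) = E[X²] - (E[X])² = 2051/23 - 42025/529 = 5148/529

Var(X) = 5148/529 ≈ 9.7316


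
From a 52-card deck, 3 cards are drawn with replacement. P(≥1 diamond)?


P(not a diamond) = 39/52 = 3/4
P(none in 3 draws) = (3/4)^3 = 27/64
P(≥1 diamond) = 1 - 27/64 = 37/64

P = 37/64 ≈ 57.81%


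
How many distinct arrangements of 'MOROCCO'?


Letters: 7, freq: {'M': 1, 'O': 3, 'R': 1, 'C': 2}
7!/(1!×3!×1!×2!) = 5040/12 = 420

420


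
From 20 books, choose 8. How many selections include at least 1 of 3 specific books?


Complement: C(20,8) - C(17,8) = 125970 - 24310 = 101660

101660


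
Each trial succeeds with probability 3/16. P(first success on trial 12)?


Geometric: P(X=12) = (1-p)^(k-1)×p = (13/16)^11×3/16 = 5376481182111/281474976710656

P(X=12) = 5376481182111/281474976710656 ≈ 1.91%


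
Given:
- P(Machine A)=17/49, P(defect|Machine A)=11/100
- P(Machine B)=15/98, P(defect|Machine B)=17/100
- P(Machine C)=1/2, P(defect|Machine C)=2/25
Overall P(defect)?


P(B) = Σ P(B|Aᵢ)×P(Aᵢ)
  11/100×17/49 = 187/4900
  17/100×15/98 = 51/1960
  2/25×1/2 = 1/25
Sum = 1021/9800

P(defect) = 1021/9800 ≈ 10.42%


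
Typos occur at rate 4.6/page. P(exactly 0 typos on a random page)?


Poisson(λ=4.6): P(X=0) = e^(-λ)×λ^k/k!
= e^(-4.6) × 4.6^0 / 0!
≈ 0.01005183574 × 1 / 1 ≈ 0.010052

P(X=0) ≈ 0.010052 ≈ 1.01%


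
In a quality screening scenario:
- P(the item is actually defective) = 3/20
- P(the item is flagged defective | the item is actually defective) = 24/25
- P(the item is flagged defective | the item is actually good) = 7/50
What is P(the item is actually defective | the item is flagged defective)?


Using Bayes' theorem:
P(A|B) = P(B|A)·P(A) / P(B)

P(the item is flagged defective) = 24/25 × 3/20 + 7/50 × 17/20
= 18/125 + 119/1000 = 263/1000

P(the item is actually defective|the item is flagged defective) = (18/125) / (263/1000) = 144/263

P(the item is actually defective|the item is flagged defective) = 144/263 ≈ 54.75%


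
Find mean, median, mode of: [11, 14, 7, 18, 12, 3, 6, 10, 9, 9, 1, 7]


Sorted: [1, 3, 6, 7, 7, 9, 9, 10, 11, 12, 14, 18]
Mean = 107/12
Median = 9
Freq: {11: 1, 14: 1, 7: 2, 18: 1, 12: 1, 3: 1, 6: 1, 10: 1, 9: 2, 1: 1}
Mode: [7, 9]

Mean=107/12, Median=9, Mode=[7, 9]


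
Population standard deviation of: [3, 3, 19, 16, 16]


Mean = 57/5
  (3-57/5)²=1764/25
  (3-57/5)²=1764/25
  (19-57/5)²=1444/25
  (16-57/5)²=529/25
  (16-57/5)²=529/25
Σ(x-μ)² = 1206/5
σ² = (1206/5)/5 = 1206/25

σ = √(1206/25) ≈ 6.9455


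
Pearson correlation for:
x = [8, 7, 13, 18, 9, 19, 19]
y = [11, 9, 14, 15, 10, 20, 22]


n=7, Σx=93, Σy=101, Σxy=1491, Σx²=1409, Σy²=1607
r = (7×1491 - 93×101)/√((7×1409 - 93²)(7×1607 - 101²))
= 1044/√(1214×1048) = 1044/√1272272 ≈ 1044/1127.9504 ≈ 0.9256

r ≈ 0.9256


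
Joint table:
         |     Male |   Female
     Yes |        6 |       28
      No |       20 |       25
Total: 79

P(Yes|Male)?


P(Yes|Male) = 6/(6+20) = 6/26 = 3/13

P = 3/13 ≈ 23.08%


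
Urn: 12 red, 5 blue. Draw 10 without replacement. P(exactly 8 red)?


Hypergeometric: C(12,8)×C(5,2)/C(17,10)
= 495×10/19448 = 225/884

P(X=8) = 225/884 ≈ 25.45%


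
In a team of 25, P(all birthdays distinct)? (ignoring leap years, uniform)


P(all different) = Π(365-i)/365 for i=0..24
= (365/365)×(364/365)×...×(341/365)
= 0.431300

P ≈ 0.4313 ≈ 43.13%


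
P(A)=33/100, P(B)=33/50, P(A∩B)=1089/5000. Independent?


P(A)×P(B) = 1089/5000
P(A∩B) = 1089/5000
Equal ✓ → Independent

Yes, independent


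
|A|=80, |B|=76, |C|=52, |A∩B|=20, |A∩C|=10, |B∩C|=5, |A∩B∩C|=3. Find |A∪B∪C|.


|A∪B∪C| = 80+76+52-20-10-5+3 = 176

|A∪B∪C| = 176


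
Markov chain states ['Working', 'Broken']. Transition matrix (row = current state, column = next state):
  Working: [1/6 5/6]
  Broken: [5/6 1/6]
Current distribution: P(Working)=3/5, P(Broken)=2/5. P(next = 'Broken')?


P(next=Broken) = Σᵢ P(now=i)×P(i→Broken)
= 3/5×5/6 + 2/5×1/6
= 1/2 + 1/15 = 17/30

P = 17/30 ≈ 0.5667


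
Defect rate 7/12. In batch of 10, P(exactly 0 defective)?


Binomial: P(X=0) = C(10,0)×p^0×(1-p)^10
= 1 × 1 × 9765625/61917364224 = 9765625/61917364224

P(X=0) = 9765625/61917364224 ≈ 0.02%


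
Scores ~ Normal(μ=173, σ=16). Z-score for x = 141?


z = (x - μ)/σ = (141 - 173)/16 = -2.0

z = -2.0


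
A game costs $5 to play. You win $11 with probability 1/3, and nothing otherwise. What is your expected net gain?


E[gain] = (11-5)×1/3 + (-5)×2/3
= 2 - 10/3 = -4/3

Expected net gain = $-4/3 ≈ $-1.33


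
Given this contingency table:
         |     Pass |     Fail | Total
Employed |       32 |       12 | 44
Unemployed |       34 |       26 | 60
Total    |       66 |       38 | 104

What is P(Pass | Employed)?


P(Pass | Employed) = 32/(32+12) = 32/44 = 8/11

P(Pass|Employed) = 8/11 ≈ 72.73%


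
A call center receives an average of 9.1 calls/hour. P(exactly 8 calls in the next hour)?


Poisson(λ=9.1): P(X=8) = e^(-λ)×λ^k/k!
= e^(-9.1) × 9.1^8 / 8!
≈ 0.0001116658085 × 47025252.7615 / 40320 ≈ 0.130236

P(X=8) ≈ 0.130236 ≈ 13.02%


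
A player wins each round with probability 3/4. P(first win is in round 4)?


Geometric: P(X=4) = (1-p)^(k-1)×p = (1/4)^3×3/4 = 3/256

P(X=4) = 3/256 ≈ 1.17%


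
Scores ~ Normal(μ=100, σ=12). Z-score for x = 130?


z = (x - μ)/σ = (130 - 100)/12 = 2.5

z = 2.5


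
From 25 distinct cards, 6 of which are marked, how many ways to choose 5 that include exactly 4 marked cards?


Choose 4 of the 6 marked cards and 1 of the other 19 cards:
C(6,4)×C(19,1) = 15×19 = 285

285


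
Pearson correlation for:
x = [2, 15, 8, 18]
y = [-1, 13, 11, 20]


n=4, Σx=43, Σy=43, Σxy=641, Σx²=617, Σy²=691
r = (4×641 - 43×43)/√((4×617 - 43²)(4×691 - 43²))
= 715/√(619×915) = 715/√566385 ≈ 715/752.5855 ≈ 0.9501

r ≈ 0.9501


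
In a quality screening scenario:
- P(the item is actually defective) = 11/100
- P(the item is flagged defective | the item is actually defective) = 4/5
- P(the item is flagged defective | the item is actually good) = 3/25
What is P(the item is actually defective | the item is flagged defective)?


Using Bayes' theorem:
P(A|B) = P(B|A)·P(A) / P(B)

P(the item is flagged defective) = 4/5 × 11/100 + 3/25 × 89/100
= 11/125 + 267/2500 = 487/2500

P(the item is actually defective|the item is flagged defective) = (11/125) / (487/2500) = 220/487

P(the item is actually defective|the item is flagged defective) = 220/487 ≈ 45.17%


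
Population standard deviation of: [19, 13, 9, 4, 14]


Mean = 59/5
  (19-59/5)²=1296/25
  (13-59/5)²=36/25
  (9-59/5)²=196/25
  (4-59/5)²=1521/25
  (14-59/5)²=121/25
Σ(x-μ)² = 634/5
σ² = (634/5)/5 = 634/25

σ = √(634/25) ≈ 5.0359


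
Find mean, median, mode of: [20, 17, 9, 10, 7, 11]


Sorted: [7, 9, 10, 11, 17, 20]
Mean = 74/6 = 37/3
Median = 21/2
Freq: {20: 1, 17: 1, 9: 1, 10: 1, 7: 1, 11: 1}
Mode: No mode

Mean=37/3, Median=21/2, Mode=No mode


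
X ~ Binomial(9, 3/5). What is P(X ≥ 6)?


P(X ≥ 6) = Σ P(X=i) for i=6..9
P(X=6) = 489888/1953125
P(X=7) = 314928/1953125
P(X=8) = 118098/1953125
P(X=9) = 19683/1953125
Sum = 942597/1953125

P(X ≥ 6) = 942597/1953125 ≈ 48.26%


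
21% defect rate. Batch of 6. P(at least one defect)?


P(all good) = (79/100)^6 = 243087455521/1000000000000
P(≥1 defect) = 756912544479/1000000000000

P = 756912544479/1000000000000 ≈ 75.69%


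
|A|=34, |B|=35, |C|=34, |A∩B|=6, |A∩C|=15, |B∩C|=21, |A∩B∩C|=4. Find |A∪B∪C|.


|A∪B∪C| = 34+35+34-6-15-21+4 = 65

|A∪B∪C| = 65


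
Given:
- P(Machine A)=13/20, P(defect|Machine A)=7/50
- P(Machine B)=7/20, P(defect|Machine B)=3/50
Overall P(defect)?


P(B) = Σ P(B|Aᵢ)×P(Aᵢ)
  7/50×13/20 = 91/1000
  3/50×7/20 = 21/1000
Sum = 14/125

P(defect) = 14/125 ≈ 11.20%


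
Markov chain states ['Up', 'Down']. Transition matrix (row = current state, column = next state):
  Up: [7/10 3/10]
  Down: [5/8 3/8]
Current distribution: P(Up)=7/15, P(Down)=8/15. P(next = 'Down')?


P(next=Down) = Σᵢ P(now=i)×P(i→Down)
= 7/15×3/10 + 8/15×3/8
= 7/50 + 1/5 = 17/50

P = 17/50 ≈ 0.3400


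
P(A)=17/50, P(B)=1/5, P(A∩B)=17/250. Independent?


P(A)×P(B) = 17/250
P(A∩B) = 17/250
Equal ✓ → Independent

Yes, independent


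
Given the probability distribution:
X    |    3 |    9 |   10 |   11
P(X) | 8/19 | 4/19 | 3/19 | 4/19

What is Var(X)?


E[X] = 134/19
E[X²] = 1180/19
Var(X) = E[X²] - (E[X])² = 1180/19 - 17956/361 = 4464/361

Var(X) = 4464/361 ≈ 12.3657


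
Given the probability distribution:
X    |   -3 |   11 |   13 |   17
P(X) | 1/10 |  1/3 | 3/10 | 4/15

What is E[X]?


E[X] = Σ x·P(X=x)
= (-3)×(1/10) + (11)×(1/3) + (13)×(3/10) + (17)×(4/15)
= 59/5

E[X] = 59/5


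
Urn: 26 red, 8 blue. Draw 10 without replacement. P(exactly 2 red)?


Hypergeometric: C(26,2)×C(8,8)/C(34,10)
= 325×1/131128140 = 5/2017356

P(X=2) = 5/2017356 ≈ 0.00%


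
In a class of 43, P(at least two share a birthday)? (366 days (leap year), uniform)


P(all different) = Π(366-i)/366 for i=0..42
= 0.076637
P(match) = 1 - 0.076637 = 0.923363

P ≈ 0.9234 ≈ 92.34%


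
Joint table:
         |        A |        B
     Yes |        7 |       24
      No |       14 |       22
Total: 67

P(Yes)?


P(Yes) = (7+24)/67 = 31/67

P(Yes) = 31/67 ≈ 46.27%


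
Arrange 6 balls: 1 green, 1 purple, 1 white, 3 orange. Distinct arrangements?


6!/(1!×1!×1!×3!) = 120

120


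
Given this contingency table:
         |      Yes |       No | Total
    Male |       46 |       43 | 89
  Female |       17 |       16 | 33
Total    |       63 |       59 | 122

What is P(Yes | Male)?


P(Yes | Male) = 46/(46+43) = 46/89

P(Yes|Male) = 46/89 ≈ 51.69%


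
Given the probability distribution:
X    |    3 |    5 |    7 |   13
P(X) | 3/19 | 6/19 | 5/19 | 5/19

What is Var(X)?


E[X] = 139/19
E[X²] = 1267/19
Var(X) = E[X²] - (E[X])² = 1267/19 - 19321/361 = 4752/361

Var(X) = 4752/361 ≈ 13.1634


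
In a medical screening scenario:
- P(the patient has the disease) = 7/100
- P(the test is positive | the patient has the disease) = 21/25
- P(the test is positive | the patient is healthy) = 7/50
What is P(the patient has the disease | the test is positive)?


Using Bayes' theorem:
P(A|B) = P(B|A)·P(A) / P(B)

P(the test is positive) = 21/25 × 7/100 + 7/50 × 93/100
= 147/2500 + 651/5000 = 189/1000

P(the patient has the disease|the test is positive) = (147/2500) / (189/1000) = 14/45

P(the patient has the disease|the test is positive) = 14/45 ≈ 31.11%


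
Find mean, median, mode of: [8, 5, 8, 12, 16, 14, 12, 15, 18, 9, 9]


Sorted: [5, 8, 8, 9, 9, 12, 12, 14, 15, 16, 18]
Mean = 126/11
Median = 12
Freq: {8: 2, 5: 1, 12: 2, 16: 1, 14: 1, 15: 1, 18: 1, 9: 2}
Mode: [8, 9, 12]

Mean=126/11, Median=12, Mode=[8, 9, 12]


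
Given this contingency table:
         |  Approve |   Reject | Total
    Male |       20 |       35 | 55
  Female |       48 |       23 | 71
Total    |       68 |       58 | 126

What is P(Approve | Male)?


P(Approve | Male) = 20/(20+35) = 20/55 = 4/11

P(Approve|Male) = 4/11 ≈ 36.36%


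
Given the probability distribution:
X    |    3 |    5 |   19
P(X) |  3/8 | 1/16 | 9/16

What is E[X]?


E[X] = Σ x·P(X=x)
= (3)×(3/8) + (5)×(1/16) + (19)×(9/16)
= 97/8

E[X] = 97/8


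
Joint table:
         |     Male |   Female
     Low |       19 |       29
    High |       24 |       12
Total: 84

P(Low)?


P(Low) = (19+29)/84 = 48/84 = 4/7

P(Low) = 4/7 ≈ 57.14%


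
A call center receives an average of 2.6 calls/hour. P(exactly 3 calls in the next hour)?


Poisson(λ=2.6): P(X=3) = e^(-λ)×λ^k/k!
= e^(-2.6) × 2.6^3 / 3!
≈ 0.07427357821 × 17.576 / 6 ≈ 0.217572

P(X=3) ≈ 0.217572 ≈ 21.76%


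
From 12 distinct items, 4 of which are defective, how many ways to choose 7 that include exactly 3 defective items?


Choose 3 of the 4 defective items and 4 of the other 8 items:
C(4,3)×C(8,4) = 4×70 = 280

280


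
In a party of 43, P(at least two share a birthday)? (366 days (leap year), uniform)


P(all different) = Π(366-i)/366 for i=0..42
= 0.076637
P(match) = 1 - 0.076637 = 0.923363

P ≈ 0.9234 ≈ 92.34%


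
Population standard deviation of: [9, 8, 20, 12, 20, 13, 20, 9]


Mean = 111/8
  (9-111/8)²=1521/64
  (8-111/8)²=2209/64
  (20-111/8)²=2401/64
  (12-111/8)²=225/64
  (20-111/8)²=2401/64
  (13-111/8)²=49/64
  (20-111/8)²=2401/64
  (9-111/8)²=1521/64
Σ(x-μ)² = 1591/8
σ² = (1591/8)/8 = 1591/64

σ = √(1591/64) ≈ 4.9859


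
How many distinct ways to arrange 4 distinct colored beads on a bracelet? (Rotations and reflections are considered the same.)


Free circular arrangements: rotations and reflections both identified.
(n-1)!/2 = 3!/2 = 6/2 = 3

3


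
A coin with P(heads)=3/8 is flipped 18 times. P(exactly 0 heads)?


Binomial: P(X=0) = C(18,0)×p^0×(1-p)^18
= 1 × 1 × 3814697265625/18014398509481984 = 3814697265625/18014398509481984

P(X=0) = 3814697265625/18014398509481984 ≈ 0.02%


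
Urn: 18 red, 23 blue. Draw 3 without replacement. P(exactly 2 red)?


Hypergeometric: C(18,2)×C(23,1)/C(41,3)
= 153×23/10660 = 3519/10660

P(X=2) = 3519/10660 ≈ 33.01%


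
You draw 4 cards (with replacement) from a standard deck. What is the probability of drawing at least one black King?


P(not a black King) = 50/52 = 25/26
P(none in 4 draws) = (25/26)^4 = 390625/456976
P(≥1 black King) = 1 - 390625/456976 = 66351/456976

P = 66351/456976 ≈ 14.52%


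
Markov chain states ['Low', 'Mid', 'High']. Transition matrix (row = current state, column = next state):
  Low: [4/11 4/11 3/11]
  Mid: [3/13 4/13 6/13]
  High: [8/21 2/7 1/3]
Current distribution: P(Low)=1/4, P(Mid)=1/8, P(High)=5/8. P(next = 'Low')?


P(next=Low) = Σᵢ P(now=i)×P(i→Low)
= 1/4×4/11 + 1/8×3/13 + 5/8×8/21
= 1/11 + 3/104 + 5/21 = 8597/24024

P = 8597/24024 ≈ 0.3579


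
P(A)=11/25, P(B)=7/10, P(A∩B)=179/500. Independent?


P(A)×P(B) = 77/250
P(A∩B) = 179/500
Not equal → NOT independent

No, not independent


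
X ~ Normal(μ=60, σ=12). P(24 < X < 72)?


z₁=(24-60)/12=-3.0, z₂=(72-60)/12=1.0
P = Φ(1.0) - Φ(-3.0) = 0.841345 - 0.001350 = 0.839995 ≈ 0.8400

P(24 < X < 72) ≈ 0.8400


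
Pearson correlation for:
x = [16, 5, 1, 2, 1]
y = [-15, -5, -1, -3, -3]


n=5, Σx=25, Σy=-27, Σxy=-275, Σx²=287, Σy²=269
r = (5×(-275) - 25×(-27))/√((5×287 - 25²)(5×269 - (-27)²))
= -700/√(810×616) = -700/√498960 ≈ -700/706.3710 ≈ -0.9910

r ≈ -0.9910


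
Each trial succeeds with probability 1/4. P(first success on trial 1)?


Geometric: P(X=1) = (1-p)^(k-1)×p = (3/4)^0×1/4 = 1/4

P(X=1) = 1/4 ≈ 25.00%


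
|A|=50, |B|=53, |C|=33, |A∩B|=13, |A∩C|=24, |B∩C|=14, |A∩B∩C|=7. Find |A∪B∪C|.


|A∪B∪C| = 50+53+33-13-24-14+7 = 92

|A∪B∪C| = 92


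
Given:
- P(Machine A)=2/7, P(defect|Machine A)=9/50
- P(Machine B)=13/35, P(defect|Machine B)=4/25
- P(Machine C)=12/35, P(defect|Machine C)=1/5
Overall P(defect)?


P(B) = Σ P(B|Aᵢ)×P(Aᵢ)
  9/50×2/7 = 9/175
  4/25×13/35 = 52/875
  1/5×12/35 = 12/175
Sum = 157/875

P(defect) = 157/875 ≈ 17.94%


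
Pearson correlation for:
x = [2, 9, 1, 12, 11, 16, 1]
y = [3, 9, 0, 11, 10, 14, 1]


n=7, Σx=52, Σy=48, Σxy=554, Σx²=608, Σy²=508
r = (7×554 - 52×48)/√((7×608 - 52²)(7×508 - 48²))
= 1382/√(1552×1252) = 1382/√1943104 ≈ 1382/1393.9527 ≈ 0.9914

r ≈ 0.9914


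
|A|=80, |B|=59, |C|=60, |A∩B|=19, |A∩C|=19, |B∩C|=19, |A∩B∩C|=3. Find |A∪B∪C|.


|A∪B∪C| = 80+59+60-19-19-19+3 = 145

|A∪B∪C| = 145


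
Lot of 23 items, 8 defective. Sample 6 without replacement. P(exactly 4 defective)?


Hypergeometric: C(8,4)×C(15,2)/C(23,6)
= 70×105/100947 = 350/4807

P(X=4) = 350/4807 ≈ 7.28%


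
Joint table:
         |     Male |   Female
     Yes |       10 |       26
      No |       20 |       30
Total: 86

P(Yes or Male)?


P(Yes∨Male) = P(Yes) + P(Male) - P(Yes∧Male)
= (36 + 30 - 10)/86 = 56/86 = 28/43

P = 28/43 ≈ 65.12%


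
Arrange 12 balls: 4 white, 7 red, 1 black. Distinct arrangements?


12!/(4!×7!×1!) = 3960

3960


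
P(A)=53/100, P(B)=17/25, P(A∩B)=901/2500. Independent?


P(A)×P(B) = 901/2500
P(A∩B) = 901/2500
Equal ✓ → Independent

Yes, independent


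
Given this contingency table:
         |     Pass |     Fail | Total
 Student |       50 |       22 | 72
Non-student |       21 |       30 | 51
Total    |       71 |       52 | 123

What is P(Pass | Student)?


P(Pass | Student) = 50/(50+22) = 50/72 = 25/36

P(Pass|Student) = 25/36 ≈ 69.44%


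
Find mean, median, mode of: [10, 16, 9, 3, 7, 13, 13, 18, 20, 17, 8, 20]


Sorted: [3, 7, 8, 9, 10, 13, 13, 16, 17, 18, 20, 20]
Mean = 154/12 = 77/6
Median = 13
Freq: {10: 1, 16: 1, 9: 1, 3: 1, 7: 1, 13: 2, 18: 1, 20: 2, 17: 1, 8: 1}
Mode: [13, 20]

Mean=77/6, Median=13, Mode=[13, 20]


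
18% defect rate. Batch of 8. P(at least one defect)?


P(all good) = (41/50)^8 = 7984925229121/39062500000000
P(≥1 defect) = 31077574770879/39062500000000

P = 31077574770879/39062500000000 ≈ 79.56%


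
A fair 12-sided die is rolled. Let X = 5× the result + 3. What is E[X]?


E[die] = (1+12)/2 = 13/2
E[X] = 5×13/2 + 3 = 71/2

E[X] = 71/2


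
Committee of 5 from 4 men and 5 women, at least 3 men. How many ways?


Count by #men:
  3M,2W: C(4,3)×C(5,2)=40
  4M,1W: C(4,4)×C(5,1)=5
Total = 45

45


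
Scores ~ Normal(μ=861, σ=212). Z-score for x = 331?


z = (x - μ)/σ = (331 - 861)/212 = -2.5

z = -2.5


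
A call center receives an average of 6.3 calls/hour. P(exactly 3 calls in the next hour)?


Poisson(λ=6.3): P(X=3) = e^(-λ)×λ^k/k!
= e^(-6.3) × 6.3^3 / 3!
≈ 0.001836304777 × 250.047 / 6 ≈ 0.076527

P(X=3) ≈ 0.076527 ≈ 7.65%


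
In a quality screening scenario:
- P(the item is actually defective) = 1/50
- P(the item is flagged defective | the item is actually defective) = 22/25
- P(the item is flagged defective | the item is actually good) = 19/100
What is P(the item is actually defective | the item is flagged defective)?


Using Bayes' theorem:
P(A|B) = P(B|A)·P(A) / P(B)

P(the item is flagged defective) = 22/25 × 1/50 + 19/100 × 49/50
= 11/625 + 931/5000 = 1019/5000

P(the item is actually defective|the item is flagged defective) = (11/625) / (1019/5000) = 88/1019

P(the item is actually defective|the item is flagged defective) = 88/1019 ≈ 8.64%


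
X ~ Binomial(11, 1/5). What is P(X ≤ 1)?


P(X ≤ 1) = Σ P(X=i) for i=0..1
P(X=0) = 4194304/48828125
P(X=1) = 11534336/48828125
Sum = 3145728/9765625

P(X ≤ 1) = 3145728/9765625 ≈ 32.21%


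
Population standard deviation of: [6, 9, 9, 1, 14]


Mean = 39/5
  (6-39/5)²=81/25
  (9-39/5)²=36/25
  (9-39/5)²=36/25
  (1-39/5)²=1156/25
  (14-39/5)²=961/25
Σ(x-μ)² = 454/5
σ² = (454/5)/5 = 454/25

σ = √(454/25) ≈ 4.2615


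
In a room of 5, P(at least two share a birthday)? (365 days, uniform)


P(all different) = Π(365-i)/365 for i=0..4
= 0.972864
P(match) = 1 - 0.972864 = 0.027136

P ≈ 0.0271 ≈ 2.71%


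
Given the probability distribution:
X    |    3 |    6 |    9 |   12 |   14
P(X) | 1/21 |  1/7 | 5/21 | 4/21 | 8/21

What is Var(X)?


E[X] = 226/21
E[X²] = 2666/21
Var(X) = E[X²] - (E[X])² = 2666/21 - 51076/441 = 4910/441

Var(X) = 4910/441 ≈ 11.1338


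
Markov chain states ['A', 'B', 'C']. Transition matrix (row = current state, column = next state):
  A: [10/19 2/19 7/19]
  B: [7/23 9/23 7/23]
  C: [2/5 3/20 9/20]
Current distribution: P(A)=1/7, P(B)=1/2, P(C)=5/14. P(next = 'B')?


P(next=B) = Σᵢ P(now=i)×P(i→B)
= 1/7×2/19 + 1/2×9/23 + 5/14×3/20
= 2/133 + 9/46 + 3/56 = 6467/24472

P = 6467/24472 ≈ 0.2643


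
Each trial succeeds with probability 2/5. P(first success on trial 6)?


Geometric: P(X=6) = (1-p)^(k-1)×p = (3/5)^5×2/5 = 486/15625

P(X=6) = 486/15625 ≈ 3.11%


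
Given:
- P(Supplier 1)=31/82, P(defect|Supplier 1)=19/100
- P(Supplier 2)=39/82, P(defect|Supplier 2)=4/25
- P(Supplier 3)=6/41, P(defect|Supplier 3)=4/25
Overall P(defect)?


P(B) = Σ P(B|Aᵢ)×P(Aᵢ)
  19/100×31/82 = 589/8200
  4/25×39/82 = 78/1025
  4/25×6/41 = 24/1025
Sum = 281/1640

P(defect) = 281/1640 ≈ 17.13%


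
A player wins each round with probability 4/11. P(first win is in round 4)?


Geometric: P(X=4) = (1-p)^(k-1)×p = (7/11)^3×4/11 = 1372/14641

P(X=4) = 1372/14641 ≈ 9.37%


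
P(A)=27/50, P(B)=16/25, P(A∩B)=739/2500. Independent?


P(A)×P(B) = 216/625
P(A∩B) = 739/2500
Not equal → NOT independent

No, not independent


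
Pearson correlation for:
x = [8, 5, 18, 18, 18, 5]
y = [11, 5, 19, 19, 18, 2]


n=6, Σx=72, Σy=74, Σxy=1131, Σx²=1086, Σy²=1196
r = (6×1131 - 72×74)/√((6×1086 - 72²)(6×1196 - 74²))
= 1458/√(1332×1700) = 1458/√2264400 ≈ 1458/1504.7923 ≈ 0.9689

r ≈ 0.9689


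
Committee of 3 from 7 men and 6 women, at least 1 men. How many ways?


Count by #men:
  1M,2W: C(7,1)×C(6,2)=105
  2M,1W: C(7,2)×C(6,1)=126
  3M,0W: C(7,3)×C(6,0)=35
Total = 266

266


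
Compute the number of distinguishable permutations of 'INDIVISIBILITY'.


Letters: 14, freq: {'I': 6, 'N': 1, 'D': 1, 'V': 1, 'S': 1, 'B': 1, 'L': 1, 'T': 1, 'Y': 1}
14!/(6!×1!×1!×1!×1!×1!×1!×1!×1!) = 87178291200/720 = 121080960

121080960


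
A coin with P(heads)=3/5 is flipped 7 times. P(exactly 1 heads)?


Binomial: P(X=1) = C(7,1)×p^1×(1-p)^6
= 7 × 3/5 × 64/15625 = 1344/78125

P(X=1) = 1344/78125 ≈ 1.72%


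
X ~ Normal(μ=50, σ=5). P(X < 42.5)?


z = (42.5-50)/5 = -1.5
P(Z < -1.5) = 0.0668

P(X < 42.5) ≈ 0.0668


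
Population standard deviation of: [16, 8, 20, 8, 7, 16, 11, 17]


Mean = 103/8
  (16-103/8)²=625/64
  (8-103/8)²=1521/64
  (20-103/8)²=3249/64
  (8-103/8)²=1521/64
  (7-103/8)²=2209/64
  (16-103/8)²=625/64
  (11-103/8)²=225/64
  (17-103/8)²=1089/64
Σ(x-μ)² = 1383/8
σ² = (1383/8)/8 = 1383/64

σ = √(1383/64) ≈ 4.6486


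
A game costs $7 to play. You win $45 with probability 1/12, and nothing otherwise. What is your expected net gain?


E[gain] = (45-7)×1/12 + (-7)×11/12
= 19/6 - 77/12 = -13/4

Expected net gain = $-13/4 ≈ $-3.25


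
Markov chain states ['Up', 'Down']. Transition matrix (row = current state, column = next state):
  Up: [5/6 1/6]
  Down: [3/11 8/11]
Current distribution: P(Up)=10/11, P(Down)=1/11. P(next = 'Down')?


P(next=Down) = Σᵢ P(now=i)×P(i→Down)
= 10/11×1/6 + 1/11×8/11
= 5/33 + 8/121 = 79/363

P = 79/363 ≈ 0.2176


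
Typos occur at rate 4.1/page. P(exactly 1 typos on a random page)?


Poisson(λ=4.1): P(X=1) = e^(-λ)×λ^k/k!
= e^(-4.1) × 4.1^1 / 1!
≈ 0.0165726754 × 4.1 / 1 ≈ 0.067948

P(X=1) ≈ 0.067948 ≈ 6.79%
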